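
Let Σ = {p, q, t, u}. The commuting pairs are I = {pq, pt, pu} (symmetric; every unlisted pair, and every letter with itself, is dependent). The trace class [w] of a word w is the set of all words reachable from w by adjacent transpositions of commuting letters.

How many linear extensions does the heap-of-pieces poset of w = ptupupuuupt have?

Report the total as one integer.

330

piece 0:p — minimal
piece 1:t — minimal
piece 2:u rests on {1:t}
piece 3:p rests on {0:p}
piece 4:u rests on {2:u}
piece 5:p rests on {3:p}
piece 6:u rests on {4:u}
piece 7:u rests on {6:u}
piece 8:u rests on {7:u}
piece 9:p rests on {5:p}
piece 10:t rests on {8:u}
minimal pieces: {0:p, 1:t}
ways to finish when only these pieces remain (= sum over removing one remaining piece with nothing left below it):
  1 left: {9}→1  {10}→1
  2 left: {5,9}→1  {8,10}→1  {9,10}→2
  3 left: {3,5,9}→1  {5,9,10}→3  {7,8,10}→1  {8,9,10}→3
  4 left: {0,3,5,9}→1  {3,5,9,10}→4  {5,8,9,10}→6  {6,7,8,10}→1  {7,8,9,10}→4
  5 left: {0,3,5,9,10}→5  {3,5,8,9,10}→10  {4,6,7,8,10}→1  {5,7,8,9,10}→10  {6,7,8,9,10}→5
  6 left: {0,3,5,8,9,10}→15  {2,4,6,7,8,10}→1  {3,5,7,8,9,10}→20  {4,6,7,8,9,10}→6  {5,6,7,8,9,10}→15
  7 left: {0,3,5,7,8,9,10}→35  {1,2,4,6,7,8,10}→1  {2,4,6,7,8,9,10}→7  {3,5,6,7,8,9,10}→35  {4,5,6,7,8,9,10}→21
  8 left: {0,3,5,6,7,8,9,10}→70  {1,2,4,6,7,8,9,10}→8  {2,4,5,6,7,8,9,10}→28  {3,4,5,6,7,8,9,10}→56
  9 left: {0,3,4,5,6,7,8,9,10}→126  {1,2,4,5,6,7,8,9,10}→36  {2,3,4,5,6,7,8,9,10}→84
  placing 0:p first → 120 extensions
  placing 1:t first → 210 extensions
total linear extensions = 330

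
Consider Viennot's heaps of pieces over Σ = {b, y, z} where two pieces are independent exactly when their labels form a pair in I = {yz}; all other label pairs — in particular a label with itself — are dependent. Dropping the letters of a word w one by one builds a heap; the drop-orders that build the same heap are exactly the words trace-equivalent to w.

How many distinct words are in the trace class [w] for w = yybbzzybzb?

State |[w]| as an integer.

3

#0=y has no predecessor
#1=y depends on [0:y]
#2=b depends on [1:y]
#3=b depends on [2:b]
#4=z depends on [3:b]
#5=z depends on [4:z]
#6=y depends on [3:b]
#7=b depends on [5:z, 6:y]
#8=z depends on [7:b]
#9=b depends on [8:z]
sources: [0:y]
N(rest) = Σ N(rest − s) over sources s of rest; N(one piece) = 1:
  size 1 → [9]=1
  size 2 → [8,9]=1
  size 3 → [7,8,9]=1
  size 4 → [5,7,8,9]=1  [6,7,8,9]=1
  size 5 → [4,5,7,8,9]=1  [5,6,7,8,9]=2
  size 6 → [4,5,6,7,8,9]=3
  size 7 → [3,4,5,6,7,8,9]=3
  size 8 → [2,3,4,5,6,7,8,9]=3
  first=0(y) contributes 3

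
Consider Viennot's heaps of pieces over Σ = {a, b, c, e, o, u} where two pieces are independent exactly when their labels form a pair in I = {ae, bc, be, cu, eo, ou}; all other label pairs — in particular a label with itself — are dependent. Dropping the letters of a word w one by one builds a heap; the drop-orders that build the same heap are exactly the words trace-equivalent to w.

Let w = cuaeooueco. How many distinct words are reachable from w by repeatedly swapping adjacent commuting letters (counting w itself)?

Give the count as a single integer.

32

#0=c has no predecessor
#1=u has no predecessor
#2=a depends on [0:c, 1:u]
#3=e depends on [0:c, 1:u]
#4=o depends on [2:a]
#5=o depends on [4:o]
#6=u depends on [2:a, 3:e]
#7=e depends on [6:u]
#8=c depends on [5:o, 7:e]
#9=o depends on [8:c]
sources: [0:c, 1:u]
N(rest) = Σ N(rest − s) over sources s of rest; N(one piece) = 1:
  size 1 → [9]=1
  size 2 → [8,9]=1
  size 3 → [5,8,9]=1  [7,8,9]=1
  size 4 → [4,5,8,9]=1  [5,7,8,9]=2  [6,7,8,9]=1
  size 5 → [3,6,7,8,9]=1  [4,5,7,8,9]=3  [5,6,7,8,9]=3
  size 6 → [3,5,6,7,8,9]=4  [4,5,6,7,8,9]=6
  size 7 → [2,4,5,6,7,8,9]=6  [3,4,5,6,7,8,9]=10
  size 8 → [2,3,4,5,6,7,8,9]=16
  first=0(c) contributes 16
  first=1(u) contributes 16
|[w]| = 32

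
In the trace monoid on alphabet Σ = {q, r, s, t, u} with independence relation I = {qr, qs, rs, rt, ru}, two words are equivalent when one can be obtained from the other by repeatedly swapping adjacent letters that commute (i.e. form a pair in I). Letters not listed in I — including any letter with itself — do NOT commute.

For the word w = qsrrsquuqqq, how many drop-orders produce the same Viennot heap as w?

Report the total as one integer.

0(q) covers ∅
1(s) covers ∅
2(r) covers ∅
3(r) covers 2:r
4(s) covers 1:s
5(q) covers 0:q
6(u) covers 4:s, 5:q
7(u) covers 6:u
8(q) covers 7:u
9(q) covers 8:q
10(q) covers 9:q
floor of heap: 0:q, 1:s, 2:r
completions by unplaced set U, small U first (add the entries for U minus each lowest piece of U):
  |U|=1: {3}:1  {10}:1
  |U|=2: {2,3}:1  {3,10}:2  {9,10}:1
  |U|=3: {2,3,10}:3  {3,9,10}:3  {8,9,10}:1
  |U|=4: {2,3,9,10}:6  {3,8,9,10}:4  {7,8,9,10}:1
  |U|=5: {2,3,8,9,10}:10  {3,7,8,9,10}:5  {6,7,8,9,10}:1
  |U|=6: {2,3,7,8,9,10}:15  {3,6,7,8,9,10}:6  {4,6,7,8,9,10}:1  {5,6,7,8,9,10}:1
  |U|=7: {0,5,6,7,8,9,10}:1  {1,4,6,7,8,9,10}:1  {2,3,6,7,8,9,10}:21  {3,4,6,7,8,9,10}:7  {3,5,6,7,8,9,10}:7  {4,5,6,7,8,9,10}:2
  |U|=8: {0,3,5,6,7,8,9,10}:8  {0,4,5,6,7,8,9,10}:3  {1,3,4,6,7,8,9,10}:8  {1,4,5,6,7,8,9,10}:3  {2,3,4,6,7,8,9,10}:28  {2,3,5,6,7,8,9,10}:28  {3,4,5,6,7,8,9,10}:16
  |U|=9: {0,1,4,5,6,7,8,9,10}:6  {0,2,3,5,6,7,8,9,10}:36  {0,3,4,5,6,7,8,9,10}:27  {1,2,3,4,6,7,8,9,10}:36  {1,3,4,5,6,7,8,9,10}:27  {2,3,4,5,6,7,8,9,10}:72
  start at 0(q): 135
  start at 1(s): 135
  start at 2(r): 60
sum over floor = 330

330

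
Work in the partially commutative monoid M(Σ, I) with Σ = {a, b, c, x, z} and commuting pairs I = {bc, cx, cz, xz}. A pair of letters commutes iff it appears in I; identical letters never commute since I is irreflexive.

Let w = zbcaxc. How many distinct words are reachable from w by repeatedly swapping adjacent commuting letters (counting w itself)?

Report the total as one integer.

drop 0:z onto floor
drop 1:b onto {0:z}
drop 2:c onto floor
drop 3:a onto {1:b, 2:c}
drop 4:x onto {3:a}
drop 5:c onto {3:a}
ground layer = {0:z, 2:c}
drop-orders for the pieces not yet dropped (sum over which currently-grounded one goes next):
  1 to go: {4} 1  {5} 1
  2 to go: {4,5} 2
  3 to go: {3,4,5} 2
  4 to go: {1,3,4,5} 2  {2,3,4,5} 2
  if 0:z drops first: 4 orders
  if 2:c drops first: 2 orders
heap linearizations: 6

6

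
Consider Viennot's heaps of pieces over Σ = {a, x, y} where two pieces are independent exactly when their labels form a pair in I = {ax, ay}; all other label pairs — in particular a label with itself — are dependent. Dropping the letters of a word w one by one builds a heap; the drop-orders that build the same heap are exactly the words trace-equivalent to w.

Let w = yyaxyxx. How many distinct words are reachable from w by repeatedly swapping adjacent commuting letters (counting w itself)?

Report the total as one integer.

7

0(y) covers ∅
1(y) covers 0:y
2(a) covers ∅
3(x) covers 1:y
4(y) covers 3:x
5(x) covers 4:y
6(x) covers 5:x
floor of heap: 0:y, 2:a
completions by unplaced set U, small U first (add the entries for U minus each lowest piece of U):
  |U|=1: {2}:1  {6}:1
  |U|=2: {2,6}:2  {5,6}:1
  |U|=3: {2,5,6}:3  {4,5,6}:1
  |U|=4: {2,4,5,6}:4  {3,4,5,6}:1
  |U|=5: {1,3,4,5,6}:1  {2,3,4,5,6}:5
  start at 0(y): 6
  start at 2(a): 1
sum over floor = 7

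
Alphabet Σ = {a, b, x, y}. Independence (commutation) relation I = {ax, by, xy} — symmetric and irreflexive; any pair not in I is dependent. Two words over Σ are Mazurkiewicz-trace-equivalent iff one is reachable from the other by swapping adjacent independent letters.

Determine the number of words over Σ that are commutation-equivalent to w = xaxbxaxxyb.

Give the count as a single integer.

piece 0:x — minimal
piece 1:a — minimal
piece 2:x rests on {0:x}
piece 3:b rests on {1:a, 2:x}
piece 4:x rests on {3:b}
piece 5:a rests on {3:b}
piece 6:x rests on {4:x}
piece 7:x rests on {6:x}
piece 8:y rests on {5:a}
piece 9:b rests on {5:a, 7:x}
minimal pieces: {0:x, 1:a}
ways to finish when only these pieces remain (= sum over removing one remaining piece with nothing left below it):
  1 left: {8}→1  {9}→1
  2 left: {7,9}→1  {8,9}→2
  3 left: {5,8,9}→2  {6,7,9}→1  {7,8,9}→3
  4 left: {4,6,7,9}→1  {5,7,8,9}→5  {6,7,8,9}→4
  5 left: {4,6,7,8,9}→5  {5,6,7,8,9}→9
  6 left: {4,5,6,7,8,9}→14
  7 left: {3,4,5,6,7,8,9}→14
  8 left: {1,3,4,5,6,7,8,9}→14  {2,3,4,5,6,7,8,9}→14
  placing 0:x first → 28 extensions
  placing 1:a first → 14 extensions
total linear extensions = 42

42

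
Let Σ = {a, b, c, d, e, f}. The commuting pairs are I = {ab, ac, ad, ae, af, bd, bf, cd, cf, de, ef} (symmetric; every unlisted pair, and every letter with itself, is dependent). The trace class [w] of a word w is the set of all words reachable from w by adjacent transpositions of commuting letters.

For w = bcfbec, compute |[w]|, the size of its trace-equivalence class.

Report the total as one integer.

6

0(b) covers ∅
1(c) covers 0:b
2(f) covers ∅
3(b) covers 1:c
4(e) covers 3:b
5(c) covers 4:e
floor of heap: 0:b, 2:f
completions by unplaced set U, small U first (add the entries for U minus each lowest piece of U):
  |U|=1: {2}:1  {5}:1
  |U|=2: {2,5}:2  {4,5}:1
  |U|=3: {2,4,5}:3  {3,4,5}:1
  |U|=4: {1,3,4,5}:1  {2,3,4,5}:4
  start at 0(b): 5
  start at 2(f): 1
sum over floor = 6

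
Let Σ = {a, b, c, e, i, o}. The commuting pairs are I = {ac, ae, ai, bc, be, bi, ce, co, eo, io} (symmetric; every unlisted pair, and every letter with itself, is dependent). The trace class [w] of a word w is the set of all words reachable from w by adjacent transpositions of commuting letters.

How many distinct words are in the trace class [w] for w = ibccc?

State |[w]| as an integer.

5

drop 0:i onto floor
drop 1:b onto floor
drop 2:c onto {0:i}
drop 3:c onto {2:c}
drop 4:c onto {3:c}
ground layer = {0:i, 1:b}
drop-orders for the pieces not yet dropped (sum over which currently-grounded one goes next):
  1 to go: {1} 1  {4} 1
  2 to go: {1,4} 2  {3,4} 1
  3 to go: {1,3,4} 3  {2,3,4} 1
  if 0:i drops first: 4 orders
  if 1:b drops first: 1 orders
heap linearizations: 5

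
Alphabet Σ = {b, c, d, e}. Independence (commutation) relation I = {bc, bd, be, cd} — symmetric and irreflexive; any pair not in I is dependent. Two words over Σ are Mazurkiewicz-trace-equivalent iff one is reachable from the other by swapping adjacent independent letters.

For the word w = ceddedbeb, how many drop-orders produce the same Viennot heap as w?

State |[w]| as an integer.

36

0(c) covers ∅
1(e) covers 0:c
2(d) covers 1:e
3(d) covers 2:d
4(e) covers 3:d
5(d) covers 4:e
6(b) covers ∅
7(e) covers 5:d
8(b) covers 6:b
floor of heap: 0:c, 6:b
completions by unplaced set U, small U first (add the entries for U minus each lowest piece of U):
  |U|=1: {7}:1  {8}:1
  |U|=2: {5,7}:1  {6,8}:1  {7,8}:2
  |U|=3: {4,5,7}:1  {5,7,8}:3  {6,7,8}:3
  |U|=4: {3,4,5,7}:1  {4,5,7,8}:4  {5,6,7,8}:6
  |U|=5: {2,3,4,5,7}:1  {3,4,5,7,8}:5  {4,5,6,7,8}:10
  |U|=6: {1,2,3,4,5,7}:1  {2,3,4,5,7,8}:6  {3,4,5,6,7,8}:15
  |U|=7: {0,1,2,3,4,5,7}:1  {1,2,3,4,5,7,8}:7  {2,3,4,5,6,7,8}:21
  start at 0(c): 28
  start at 6(b): 8
sum over floor = 36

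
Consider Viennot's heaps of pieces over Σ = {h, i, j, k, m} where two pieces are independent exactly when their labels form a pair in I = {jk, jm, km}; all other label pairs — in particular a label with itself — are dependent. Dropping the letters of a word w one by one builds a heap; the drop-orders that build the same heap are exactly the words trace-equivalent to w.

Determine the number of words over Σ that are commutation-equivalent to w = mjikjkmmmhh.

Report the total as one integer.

120

0(m) covers ∅
1(j) covers ∅
2(i) covers 0:m, 1:j
3(k) covers 2:i
4(j) covers 2:i
5(k) covers 3:k
6(m) covers 2:i
7(m) covers 6:m
8(m) covers 7:m
9(h) covers 4:j, 5:k, 8:m
10(h) covers 9:h
floor of heap: 0:m, 1:j
completions by unplaced set U, small U first (add the entries for U minus each lowest piece of U):
  |U|=1: {10}:1
  |U|=2: {9,10}:1
  |U|=3: {4,9,10}:1  {5,9,10}:1  {8,9,10}:1
  |U|=4: {3,5,9,10}:1  {4,5,9,10}:2  {4,8,9,10}:2  {5,8,9,10}:2  {7,8,9,10}:1
  |U|=5: {3,4,5,9,10}:3  {3,5,8,9,10}:3  {4,5,8,9,10}:6  {4,7,8,9,10}:3  {5,7,8,9,10}:3  {6,7,8,9,10}:1
  |U|=6: {3,4,5,8,9,10}:12  {3,5,7,8,9,10}:6  {4,5,7,8,9,10}:12  {4,6,7,8,9,10}:4  {5,6,7,8,9,10}:4
  |U|=7: {3,4,5,7,8,9,10}:30  {3,5,6,7,8,9,10}:10  {4,5,6,7,8,9,10}:20
  |U|=8: {3,4,5,6,7,8,9,10}:60
  |U|=9: {2,3,4,5,6,7,8,9,10}:60
  start at 0(m): 60
  start at 1(j): 60
sum over floor = 120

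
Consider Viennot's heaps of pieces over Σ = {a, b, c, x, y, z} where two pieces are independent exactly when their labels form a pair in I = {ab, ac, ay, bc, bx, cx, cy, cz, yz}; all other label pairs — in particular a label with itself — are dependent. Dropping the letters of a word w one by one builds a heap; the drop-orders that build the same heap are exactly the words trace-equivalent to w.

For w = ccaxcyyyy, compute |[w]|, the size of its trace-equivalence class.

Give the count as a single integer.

drop 0:c onto floor
drop 1:c onto {0:c}
drop 2:a onto floor
drop 3:x onto {2:a}
drop 4:c onto {1:c}
drop 5:y onto {3:x}
drop 6:y onto {5:y}
drop 7:y onto {6:y}
drop 8:y onto {7:y}
ground layer = {0:c, 2:a}
drop-orders for the pieces not yet dropped (sum over which currently-grounded one goes next):
  1 to go: {4} 1  {8} 1
  2 to go: {1,4} 1  {4,8} 2  {7,8} 1
  3 to go: {0,1,4} 1  {1,4,8} 3  {4,7,8} 3  {6,7,8} 1
  4 to go: {0,1,4,8} 4  {1,4,7,8} 6  {4,6,7,8} 4  {5,6,7,8} 1
  5 to go: {0,1,4,7,8} 10  {1,4,6,7,8} 10  {3,5,6,7,8} 1  {4,5,6,7,8} 5
  6 to go: {0,1,4,6,7,8} 20  {1,4,5,6,7,8} 15  {2,3,5,6,7,8} 1  {3,4,5,6,7,8} 6
  7 to go: {0,1,4,5,6,7,8} 35  {1,3,4,5,6,7,8} 21  {2,3,4,5,6,7,8} 7
  if 0:c drops first: 28 orders
  if 2:a drops first: 56 orders
heap linearizations: 84

84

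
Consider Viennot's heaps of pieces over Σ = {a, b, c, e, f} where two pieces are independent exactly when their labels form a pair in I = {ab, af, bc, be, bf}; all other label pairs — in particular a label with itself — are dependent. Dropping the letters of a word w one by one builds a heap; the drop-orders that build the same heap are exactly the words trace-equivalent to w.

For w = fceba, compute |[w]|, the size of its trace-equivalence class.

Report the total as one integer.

drop 0:f onto floor
drop 1:c onto {0:f}
drop 2:e onto {1:c}
drop 3:b onto floor
drop 4:a onto {2:e}
ground layer = {0:f, 3:b}
drop-orders for the pieces not yet dropped (sum over which currently-grounded one goes next):
  1 to go: {3} 1  {4} 1
  2 to go: {2,4} 1  {3,4} 2
  3 to go: {1,2,4} 1  {2,3,4} 3
  if 0:f drops first: 4 orders
  if 3:b drops first: 1 orders
heap linearizations: 5

5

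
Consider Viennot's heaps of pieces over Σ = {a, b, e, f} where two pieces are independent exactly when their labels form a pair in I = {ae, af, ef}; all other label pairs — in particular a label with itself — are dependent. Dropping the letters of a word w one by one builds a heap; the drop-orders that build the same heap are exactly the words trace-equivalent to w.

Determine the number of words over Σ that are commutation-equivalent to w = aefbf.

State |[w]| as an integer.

6

piece 0:a — minimal
piece 1:e — minimal
piece 2:f — minimal
piece 3:b rests on {0:a, 1:e, 2:f}
piece 4:f rests on {3:b}
minimal pieces: {0:a, 1:e, 2:f}
ways to finish when only these pieces remain (= sum over removing one remaining piece with nothing left below it):
  1 left: {4}→1
  2 left: {3,4}→1
  3 left: {0,3,4}→1  {1,3,4}→1  {2,3,4}→1
  placing 0:a first → 2 extensions
  placing 1:e first → 2 extensions
  placing 2:f first → 2 extensions
total linear extensions = 6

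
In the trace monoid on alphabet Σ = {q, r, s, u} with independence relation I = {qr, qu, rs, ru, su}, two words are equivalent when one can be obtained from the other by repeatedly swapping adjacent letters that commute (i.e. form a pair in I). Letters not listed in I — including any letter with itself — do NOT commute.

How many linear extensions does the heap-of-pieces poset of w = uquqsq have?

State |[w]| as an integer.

#0=u has no predecessor
#1=q has no predecessor
#2=u depends on [0:u]
#3=q depends on [1:q]
#4=s depends on [3:q]
#5=q depends on [4:s]
sources: [0:u, 1:q]
N(rest) = Σ N(rest − s) over sources s of rest; N(one piece) = 1:
  size 1 → [2]=1  [5]=1
  size 2 → [0,2]=1  [2,5]=2  [4,5]=1
  size 3 → [0,2,5]=3  [2,4,5]=3  [3,4,5]=1
  size 4 → [0,2,4,5]=6  [1,3,4,5]=1  [2,3,4,5]=4
  first=0(u) contributes 5
  first=1(q) contributes 10
|[w]| = 15

15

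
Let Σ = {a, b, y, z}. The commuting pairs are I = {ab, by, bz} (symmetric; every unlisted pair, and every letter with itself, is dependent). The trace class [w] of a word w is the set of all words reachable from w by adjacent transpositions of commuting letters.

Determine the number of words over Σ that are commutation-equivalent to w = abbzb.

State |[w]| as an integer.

#0=a has no predecessor
#1=b has no predecessor
#2=b depends on [1:b]
#3=z depends on [0:a]
#4=b depends on [2:b]
sources: [0:a, 1:b]
N(rest) = Σ N(rest − s) over sources s of rest; N(one piece) = 1:
  size 1 → [3]=1  [4]=1
  size 2 → [0,3]=1  [2,4]=1  [3,4]=2
  size 3 → [0,3,4]=3  [1,2,4]=1  [2,3,4]=3
  first=0(a) contributes 4
  first=1(b) contributes 6
|[w]| = 10

10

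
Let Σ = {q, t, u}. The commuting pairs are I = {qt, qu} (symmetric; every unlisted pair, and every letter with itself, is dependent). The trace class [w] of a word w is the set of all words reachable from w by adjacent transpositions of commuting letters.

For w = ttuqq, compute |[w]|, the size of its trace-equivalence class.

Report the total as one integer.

drop 0:t onto floor
drop 1:t onto {0:t}
drop 2:u onto {1:t}
drop 3:q onto floor
drop 4:q onto {3:q}
ground layer = {0:t, 3:q}
drop-orders for the pieces not yet dropped (sum over which currently-grounded one goes next):
  1 to go: {2} 1  {4} 1
  2 to go: {1,2} 1  {2,4} 2  {3,4} 1
  3 to go: {0,1,2} 1  {1,2,4} 3  {2,3,4} 3
  if 0:t drops first: 6 orders
  if 3:q drops first: 4 orders
heap linearizations: 10

10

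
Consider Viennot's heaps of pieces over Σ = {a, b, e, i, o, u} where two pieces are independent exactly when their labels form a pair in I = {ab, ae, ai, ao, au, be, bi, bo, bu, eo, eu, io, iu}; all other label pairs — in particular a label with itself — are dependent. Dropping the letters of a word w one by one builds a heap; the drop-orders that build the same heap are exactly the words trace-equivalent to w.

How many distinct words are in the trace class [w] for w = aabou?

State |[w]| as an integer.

30

drop 0:a onto floor
drop 1:a onto {0:a}
drop 2:b onto floor
drop 3:o onto floor
drop 4:u onto {3:o}
ground layer = {0:a, 2:b, 3:o}
drop-orders for the pieces not yet dropped (sum over which currently-grounded one goes next):
  1 to go: {1} 1  {2} 1  {4} 1
  2 to go: {0,1} 1  {1,2} 2  {1,4} 2  {2,4} 2  {3,4} 1
  3 to go: {0,1,2} 3  {0,1,4} 3  {1,2,4} 6  {1,3,4} 3  {2,3,4} 3
  if 0:a drops first: 12 orders
  if 2:b drops first: 6 orders
  if 3:o drops first: 12 orders
heap linearizations: 30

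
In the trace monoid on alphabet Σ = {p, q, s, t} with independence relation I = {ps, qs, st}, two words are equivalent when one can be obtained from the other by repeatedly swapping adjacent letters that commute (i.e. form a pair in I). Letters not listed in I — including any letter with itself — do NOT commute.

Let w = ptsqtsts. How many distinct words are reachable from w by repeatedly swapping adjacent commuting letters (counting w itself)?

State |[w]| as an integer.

56

#0=p has no predecessor
#1=t depends on [0:p]
#2=s has no predecessor
#3=q depends on [1:t]
#4=t depends on [3:q]
#5=s depends on [2:s]
#6=t depends on [4:t]
#7=s depends on [5:s]
sources: [0:p, 2:s]
N(rest) = Σ N(rest − s) over sources s of rest; N(one piece) = 1:
  size 1 → [6]=1  [7]=1
  size 2 → [4,6]=1  [5,7]=1  [6,7]=2
  size 3 → [2,5,7]=1  [3,4,6]=1  [4,6,7]=3  [5,6,7]=3
  size 4 → [1,3,4,6]=1  [2,5,6,7]=4  [3,4,6,7]=4  [4,5,6,7]=6
  size 5 → [0,1,3,4,6]=1  [1,3,4,6,7]=5  [2,4,5,6,7]=10  [3,4,5,6,7]=10
  size 6 → [0,1,3,4,6,7]=6  [1,3,4,5,6,7]=15  [2,3,4,5,6,7]=20
  first=0(p) contributes 35
  first=2(s) contributes 21
|[w]| = 56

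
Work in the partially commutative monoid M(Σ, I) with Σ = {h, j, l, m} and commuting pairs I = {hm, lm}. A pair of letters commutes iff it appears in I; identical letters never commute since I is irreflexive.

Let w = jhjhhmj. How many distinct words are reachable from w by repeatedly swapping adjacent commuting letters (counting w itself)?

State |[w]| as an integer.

0(j) covers ∅
1(h) covers 0:j
2(j) covers 1:h
3(h) covers 2:j
4(h) covers 3:h
5(m) covers 2:j
6(j) covers 4:h, 5:m
floor of heap: 0:j
completions by unplaced set U, small U first (add the entries for U minus each lowest piece of U):
  |U|=1: {6}:1
  |U|=2: {4,6}:1  {5,6}:1
  |U|=3: {3,4,6}:1  {4,5,6}:2
  |U|=4: {3,4,5,6}:3
  |U|=5: {2,3,4,5,6}:3
  start at 0(j): 3

3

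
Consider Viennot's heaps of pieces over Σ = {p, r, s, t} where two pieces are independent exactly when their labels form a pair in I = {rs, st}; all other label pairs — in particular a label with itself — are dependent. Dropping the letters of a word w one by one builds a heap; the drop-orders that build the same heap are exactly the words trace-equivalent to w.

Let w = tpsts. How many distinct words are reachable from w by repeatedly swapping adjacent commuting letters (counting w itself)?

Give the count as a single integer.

3

drop 0:t onto floor
drop 1:p onto {0:t}
drop 2:s onto {1:p}
drop 3:t onto {1:p}
drop 4:s onto {2:s}
ground layer = {0:t}
drop-orders for the pieces not yet dropped (sum over which currently-grounded one goes next):
  1 to go: {3} 1  {4} 1
  2 to go: {2,4} 1  {3,4} 2
  3 to go: {2,3,4} 3
  if 0:t drops first: 3 orders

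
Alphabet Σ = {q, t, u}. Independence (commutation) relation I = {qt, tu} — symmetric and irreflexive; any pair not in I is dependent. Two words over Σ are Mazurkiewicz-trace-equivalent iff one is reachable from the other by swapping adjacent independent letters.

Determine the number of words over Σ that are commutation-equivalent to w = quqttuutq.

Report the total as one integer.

#0=q has no predecessor
#1=u depends on [0:q]
#2=q depends on [1:u]
#3=t has no predecessor
#4=t depends on [3:t]
#5=u depends on [2:q]
#6=u depends on [5:u]
#7=t depends on [4:t]
#8=q depends on [6:u]
sources: [0:q, 3:t]
N(rest) = Σ N(rest − s) over sources s of rest; N(one piece) = 1:
  size 1 → [7]=1  [8]=1
  size 2 → [4,7]=1  [6,8]=1  [7,8]=2
  size 3 → [3,4,7]=1  [4,7,8]=3  [5,6,8]=1  [6,7,8]=3
  size 4 → [2,5,6,8]=1  [3,4,7,8]=4  [4,6,7,8]=6  [5,6,7,8]=4
  size 5 → [1,2,5,6,8]=1  [2,5,6,7,8]=5  [3,4,6,7,8]=10  [4,5,6,7,8]=10
  size 6 → [0,1,2,5,6,8]=1  [1,2,5,6,7,8]=6  [2,4,5,6,7,8]=15  [3,4,5,6,7,8]=20
  size 7 → [0,1,2,5,6,7,8]=7  [1,2,4,5,6,7,8]=21  [2,3,4,5,6,7,8]=35
  first=0(q) contributes 56
  first=3(t) contributes 28
|[w]| = 84

84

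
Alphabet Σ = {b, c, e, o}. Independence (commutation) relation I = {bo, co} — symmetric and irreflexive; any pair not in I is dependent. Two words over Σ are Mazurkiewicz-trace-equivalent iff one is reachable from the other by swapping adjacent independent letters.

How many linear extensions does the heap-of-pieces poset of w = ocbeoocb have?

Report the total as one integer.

drop 0:o onto floor
drop 1:c onto floor
drop 2:b onto {1:c}
drop 3:e onto {0:o, 2:b}
drop 4:o onto {3:e}
drop 5:o onto {4:o}
drop 6:c onto {3:e}
drop 7:b onto {6:c}
ground layer = {0:o, 1:c}
drop-orders for the pieces not yet dropped (sum over which currently-grounded one goes next):
  1 to go: {5} 1  {7} 1
  2 to go: {4,5} 1  {5,7} 2  {6,7} 1
  3 to go: {4,5,7} 3  {5,6,7} 3
  4 to go: {4,5,6,7} 6
  5 to go: {3,4,5,6,7} 6
  6 to go: {0,3,4,5,6,7} 6  {2,3,4,5,6,7} 6
  if 0:o drops first: 6 orders
  if 1:c drops first: 12 orders
heap linearizations: 18

18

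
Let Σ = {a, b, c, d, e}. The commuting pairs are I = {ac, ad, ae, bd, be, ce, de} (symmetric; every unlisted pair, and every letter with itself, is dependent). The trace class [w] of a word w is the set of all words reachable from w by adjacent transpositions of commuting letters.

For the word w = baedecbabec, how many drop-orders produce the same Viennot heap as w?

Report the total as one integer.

drop 0:b onto floor
drop 1:a onto {0:b}
drop 2:e onto floor
drop 3:d onto floor
drop 4:e onto {2:e}
drop 5:c onto {0:b, 3:d}
drop 6:b onto {1:a, 5:c}
drop 7:a onto {6:b}
drop 8:b onto {7:a}
drop 9:e onto {4:e}
drop 10:c onto {8:b}
ground layer = {0:b, 2:e, 3:d}
drop-orders for the pieces not yet dropped (sum over which currently-grounded one goes next):
  1 to go: {9} 1  {10} 1
  2 to go: {4,9} 1  {8,10} 1  {9,10} 2
  3 to go: {2,4,9} 1  {4,9,10} 3  {7,8,10} 1  {8,9,10} 3
  4 to go: {2,4,9,10} 4  {4,8,9,10} 6  {6,7,8,10} 1  {7,8,9,10} 4
  5 to go: {1,6,7,8,10} 1  {2,4,8,9,10} 10  {4,7,8,9,10} 10  {5,6,7,8,10} 1  {6,7,8,9,10} 5
  6 to go: {1,5,6,7,8,10} 2  {1,6,7,8,9,10} 6  {2,4,7,8,9,10} 20  {3,5,6,7,8,10} 1  {4,6,7,8,9,10} 15  {5,6,7,8,9,10} 6
  7 to go: {0,1,5,6,7,8,10} 2  {1,3,5,6,7,8,10} 3  {1,4,6,7,8,9,10} 21  {1,5,6,7,8,9,10} 14  {2,4,6,7,8,9,10} 35  {3,5,6,7,8,9,10} 7  {4,5,6,7,8,9,10} 21
  8 to go: {0,1,3,5,6,7,8,10} 5  {0,1,5,6,7,8,9,10} 16  {1,2,4,6,7,8,9,10} 56  {1,3,5,6,7,8,9,10} 24  {1,4,5,6,7,8,9,10} 56  {2,4,5,6,7,8,9,10} 56  {3,4,5,6,7,8,9,10} 28
  9 to go: {0,1,3,5,6,7,8,9,10} 45  {0,1,4,5,6,7,8,9,10} 72  {1,2,4,5,6,7,8,9,10} 168  {1,3,4,5,6,7,8,9,10} 108  {2,3,4,5,6,7,8,9,10} 84
  if 0:b drops first: 360 orders
  if 2:e drops first: 225 orders
  if 3:d drops first: 240 orders
heap linearizations: 825

825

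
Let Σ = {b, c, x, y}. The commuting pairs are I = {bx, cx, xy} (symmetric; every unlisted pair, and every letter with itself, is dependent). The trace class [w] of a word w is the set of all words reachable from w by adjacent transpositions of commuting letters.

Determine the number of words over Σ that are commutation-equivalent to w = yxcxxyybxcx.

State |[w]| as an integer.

#0=y has no predecessor
#1=x has no predecessor
#2=c depends on [0:y]
#3=x depends on [1:x]
#4=x depends on [3:x]
#5=y depends on [2:c]
#6=y depends on [5:y]
#7=b depends on [6:y]
#8=x depends on [4:x]
#9=c depends on [7:b]
#10=x depends on [8:x]
sources: [0:y, 1:x]
N(rest) = Σ N(rest − s) over sources s of rest; N(one piece) = 1:
  size 1 → [9]=1  [10]=1
  size 2 → [7,9]=1  [8,10]=1  [9,10]=2
  size 3 → [4,8,10]=1  [6,7,9]=1  [7,9,10]=3  [8,9,10]=3
  size 4 → [3,4,8,10]=1  [4,8,9,10]=4  [5,6,7,9]=1  [6,7,9,10]=4  [7,8,9,10]=6
  size 5 → [1,3,4,8,10]=1  [2,5,6,7,9]=1  [3,4,8,9,10]=5  [4,7,8,9,10]=10  [5,6,7,9,10]=5  [6,7,8,9,10]=10
  size 6 → [0,2,5,6,7,9]=1  [1,3,4,8,9,10]=6  [2,5,6,7,9,10]=6  [3,4,7,8,9,10]=15  [4,6,7,8,9,10]=20  [5,6,7,8,9,10]=15
  size 7 → [0,2,5,6,7,9,10]=7  [1,3,4,7,8,9,10]=21  [2,5,6,7,8,9,10]=21  [3,4,6,7,8,9,10]=35  [4,5,6,7,8,9,10]=35
  size 8 → [0,2,5,6,7,8,9,10]=28  [1,3,4,6,7,8,9,10]=56  [2,4,5,6,7,8,9,10]=56  [3,4,5,6,7,8,9,10]=70
  size 9 → [0,2,4,5,6,7,8,9,10]=84  [1,3,4,5,6,7,8,9,10]=126  [2,3,4,5,6,7,8,9,10]=126
  first=0(y) contributes 252
  first=1(x) contributes 210
|[w]| = 462

462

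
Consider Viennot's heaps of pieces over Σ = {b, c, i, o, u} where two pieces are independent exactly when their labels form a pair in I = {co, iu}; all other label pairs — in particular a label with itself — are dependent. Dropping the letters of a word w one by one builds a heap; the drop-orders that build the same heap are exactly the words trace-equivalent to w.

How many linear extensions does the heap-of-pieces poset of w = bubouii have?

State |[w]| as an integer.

3

#0=b has no predecessor
#1=u depends on [0:b]
#2=b depends on [1:u]
#3=o depends on [2:b]
#4=u depends on [3:o]
#5=i depends on [3:o]
#6=i depends on [5:i]
sources: [0:b]
N(rest) = Σ N(rest − s) over sources s of rest; N(one piece) = 1:
  size 1 → [4]=1  [6]=1
  size 2 → [4,6]=2  [5,6]=1
  size 3 → [4,5,6]=3
  size 4 → [3,4,5,6]=3
  size 5 → [2,3,4,5,6]=3
  first=0(b) contributes 3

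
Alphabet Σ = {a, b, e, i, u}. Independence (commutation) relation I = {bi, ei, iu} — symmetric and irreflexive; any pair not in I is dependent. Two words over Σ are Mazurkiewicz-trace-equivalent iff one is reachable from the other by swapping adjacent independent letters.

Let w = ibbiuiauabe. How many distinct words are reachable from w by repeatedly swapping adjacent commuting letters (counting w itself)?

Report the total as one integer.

20

drop 0:i onto floor
drop 1:b onto floor
drop 2:b onto {1:b}
drop 3:i onto {0:i}
drop 4:u onto {2:b}
drop 5:i onto {3:i}
drop 6:a onto {4:u, 5:i}
drop 7:u onto {6:a}
drop 8:a onto {7:u}
drop 9:b onto {8:a}
drop 10:e onto {9:b}
ground layer = {0:i, 1:b}
drop-orders for the pieces not yet dropped (sum over which currently-grounded one goes next):
  1 to go: {10} 1
  2 to go: {9,10} 1
  3 to go: {8,9,10} 1
  4 to go: {7,8,9,10} 1
  5 to go: {6,7,8,9,10} 1
  6 to go: {4,6,7,8,9,10} 1  {5,6,7,8,9,10} 1
  7 to go: {2,4,6,7,8,9,10} 1  {3,5,6,7,8,9,10} 1  {4,5,6,7,8,9,10} 2
  8 to go: {0,3,5,6,7,8,9,10} 1  {1,2,4,6,7,8,9,10} 1  {2,4,5,6,7,8,9,10} 3  {3,4,5,6,7,8,9,10} 3
  9 to go: {0,3,4,5,6,7,8,9,10} 4  {1,2,4,5,6,7,8,9,10} 4  {2,3,4,5,6,7,8,9,10} 6
  if 0:i drops first: 10 orders
  if 1:b drops first: 10 orders
heap linearizations: 20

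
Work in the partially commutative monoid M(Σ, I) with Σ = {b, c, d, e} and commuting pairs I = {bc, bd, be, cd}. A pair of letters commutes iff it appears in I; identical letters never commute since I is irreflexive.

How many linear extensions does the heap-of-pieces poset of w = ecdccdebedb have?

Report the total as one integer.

#0=e has no predecessor
#1=c depends on [0:e]
#2=d depends on [0:e]
#3=c depends on [1:c]
#4=c depends on [3:c]
#5=d depends on [2:d]
#6=e depends on [4:c, 5:d]
#7=b has no predecessor
#8=e depends on [6:e]
#9=d depends on [8:e]
#10=b depends on [7:b]
sources: [0:e, 7:b]
N(rest) = Σ N(rest − s) over sources s of rest; N(one piece) = 1:
  size 1 → [9]=1  [10]=1
  size 2 → [7,10]=1  [8,9]=1  [9,10]=2
  size 3 → [6,8,9]=1  [7,9,10]=3  [8,9,10]=3
  size 4 → [4,6,8,9]=1  [5,6,8,9]=1  [6,8,9,10]=4  [7,8,9,10]=6
  size 5 → [2,5,6,8,9]=1  [3,4,6,8,9]=1  [4,5,6,8,9]=2  [4,6,8,9,10]=5  [5,6,8,9,10]=5  [6,7,8,9,10]=10
  size 6 → [1,3,4,6,8,9]=1  [2,4,5,6,8,9]=3  [2,5,6,8,9,10]=6  [3,4,5,6,8,9]=3  [3,4,6,8,9,10]=6  [4,5,6,8,9,10]=12  [4,6,7,8,9,10]=15  [5,6,7,8,9,10]=15
  size 7 → [1,3,4,5,6,8,9]=4  [1,3,4,6,8,9,10]=7  [2,3,4,5,6,8,9]=6  [2,4,5,6,8,9,10]=21  [2,5,6,7,8,9,10]=21  [3,4,5,6,8,9,10]=21  [3,4,6,7,8,9,10]=21  [4,5,6,7,8,9,10]=42
  size 8 → [1,2,3,4,5,6,8,9]=10  [1,3,4,5,6,8,9,10]=32  [1,3,4,6,7,8,9,10]=28  [2,3,4,5,6,8,9,10]=48  [2,4,5,6,7,8,9,10]=84  [3,4,5,6,7,8,9,10]=84
  size 9 → [0,1,2,3,4,5,6,8,9]=10  [1,2,3,4,5,6,8,9,10]=90  [1,3,4,5,6,7,8,9,10]=144  [2,3,4,5,6,7,8,9,10]=216
  first=0(e) contributes 450
  first=7(b) contributes 100
|[w]| = 550

550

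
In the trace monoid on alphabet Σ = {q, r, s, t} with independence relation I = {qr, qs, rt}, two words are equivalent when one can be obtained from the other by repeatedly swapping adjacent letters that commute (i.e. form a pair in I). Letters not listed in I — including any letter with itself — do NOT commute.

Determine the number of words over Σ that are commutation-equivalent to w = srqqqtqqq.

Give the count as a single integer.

26

piece 0:s — minimal
piece 1:r rests on {0:s}
piece 2:q — minimal
piece 3:q rests on {2:q}
piece 4:q rests on {3:q}
piece 5:t rests on {0:s, 4:q}
piece 6:q rests on {5:t}
piece 7:q rests on {6:q}
piece 8:q rests on {7:q}
minimal pieces: {0:s, 2:q}
ways to finish when only these pieces remain (= sum over removing one remaining piece with nothing left below it):
  1 left: {1}→1  {8}→1
  2 left: {1,8}→2  {7,8}→1
  3 left: {1,7,8}→3  {6,7,8}→1
  4 left: {1,6,7,8}→4  {5,6,7,8}→1
  5 left: {1,5,6,7,8}→5  {4,5,6,7,8}→1
  6 left: {0,1,5,6,7,8}→5  {1,4,5,6,7,8}→6  {3,4,5,6,7,8}→1
  7 left: {0,1,4,5,6,7,8}→11  {1,3,4,5,6,7,8}→7  {2,3,4,5,6,7,8}→1
  placing 0:s first → 8 extensions
  placing 2:q first → 18 extensions
total linear extensions = 26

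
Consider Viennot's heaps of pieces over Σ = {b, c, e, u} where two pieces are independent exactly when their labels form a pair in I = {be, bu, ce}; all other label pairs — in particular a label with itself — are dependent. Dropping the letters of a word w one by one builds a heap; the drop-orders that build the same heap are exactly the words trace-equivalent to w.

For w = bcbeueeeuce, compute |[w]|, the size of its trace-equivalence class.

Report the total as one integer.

41

piece 0:b — minimal
piece 1:c rests on {0:b}
piece 2:b rests on {1:c}
piece 3:e — minimal
piece 4:u rests on {1:c, 3:e}
piece 5:e rests on {4:u}
piece 6:e rests on {5:e}
piece 7:e rests on {6:e}
piece 8:u rests on {7:e}
piece 9:c rests on {2:b, 8:u}
piece 10:e rests on {8:u}
minimal pieces: {0:b, 3:e}
ways to finish when only these pieces remain (= sum over removing one remaining piece with nothing left below it):
  1 left: {9}→1  {10}→1
  2 left: {2,9}→1  {9,10}→2
  3 left: {2,9,10}→3  {8,9,10}→2
  4 left: {2,8,9,10}→5  {7,8,9,10}→2
  5 left: {2,7,8,9,10}→7  {6,7,8,9,10}→2
  6 left: {2,6,7,8,9,10}→9  {5,6,7,8,9,10}→2
  7 left: {2,5,6,7,8,9,10}→11  {4,5,6,7,8,9,10}→2
  8 left: {2,4,5,6,7,8,9,10}→13  {3,4,5,6,7,8,9,10}→2
  9 left: {1,2,4,5,6,7,8,9,10}→13  {2,3,4,5,6,7,8,9,10}→15
  placing 0:b first → 28 extensions
  placing 3:e first → 13 extensions
total linear extensions = 41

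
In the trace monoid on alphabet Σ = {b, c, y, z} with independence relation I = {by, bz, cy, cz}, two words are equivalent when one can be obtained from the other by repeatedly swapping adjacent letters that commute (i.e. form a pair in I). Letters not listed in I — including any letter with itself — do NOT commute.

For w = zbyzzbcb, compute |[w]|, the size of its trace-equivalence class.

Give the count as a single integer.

70

#0=z has no predecessor
#1=b has no predecessor
#2=y depends on [0:z]
#3=z depends on [2:y]
#4=z depends on [3:z]
#5=b depends on [1:b]
#6=c depends on [5:b]
#7=b depends on [6:c]
sources: [0:z, 1:b]
N(rest) = Σ N(rest − s) over sources s of rest; N(one piece) = 1:
  size 1 → [4]=1  [7]=1
  size 2 → [3,4]=1  [4,7]=2  [6,7]=1
  size 3 → [2,3,4]=1  [3,4,7]=3  [4,6,7]=3  [5,6,7]=1
  size 4 → [0,2,3,4]=1  [1,5,6,7]=1  [2,3,4,7]=4  [3,4,6,7]=6  [4,5,6,7]=4
  size 5 → [0,2,3,4,7]=5  [1,4,5,6,7]=5  [2,3,4,6,7]=10  [3,4,5,6,7]=10
  size 6 → [0,2,3,4,6,7]=15  [1,3,4,5,6,7]=15  [2,3,4,5,6,7]=20
  first=0(z) contributes 35
  first=1(b) contributes 35
|[w]| = 70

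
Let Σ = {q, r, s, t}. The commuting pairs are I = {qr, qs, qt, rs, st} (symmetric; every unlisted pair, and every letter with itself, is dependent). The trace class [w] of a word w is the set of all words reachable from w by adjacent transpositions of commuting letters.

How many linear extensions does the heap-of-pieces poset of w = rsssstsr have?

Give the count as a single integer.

piece 0:r — minimal
piece 1:s — minimal
piece 2:s rests on {1:s}
piece 3:s rests on {2:s}
piece 4:s rests on {3:s}
piece 5:t rests on {0:r}
piece 6:s rests on {4:s}
piece 7:r rests on {5:t}
minimal pieces: {0:r, 1:s}
ways to finish when only these pieces remain (= sum over removing one remaining piece with nothing left below it):
  1 left: {6}→1  {7}→1
  2 left: {4,6}→1  {5,7}→1  {6,7}→2
  3 left: {0,5,7}→1  {3,4,6}→1  {4,6,7}→3  {5,6,7}→3
  4 left: {0,5,6,7}→4  {2,3,4,6}→1  {3,4,6,7}→4  {4,5,6,7}→6
  5 left: {0,4,5,6,7}→10  {1,2,3,4,6}→1  {2,3,4,6,7}→5  {3,4,5,6,7}→10
  6 left: {0,3,4,5,6,7}→20  {1,2,3,4,6,7}→6  {2,3,4,5,6,7}→15
  placing 0:r first → 21 extensions
  placing 1:s first → 35 extensions
total linear extensions = 56

56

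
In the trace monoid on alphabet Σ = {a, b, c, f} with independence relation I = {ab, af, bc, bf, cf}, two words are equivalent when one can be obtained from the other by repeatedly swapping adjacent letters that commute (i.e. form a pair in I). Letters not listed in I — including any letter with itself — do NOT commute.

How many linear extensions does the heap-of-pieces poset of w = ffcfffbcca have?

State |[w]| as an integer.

1260

drop 0:f onto floor
drop 1:f onto {0:f}
drop 2:c onto floor
drop 3:f onto {1:f}
drop 4:f onto {3:f}
drop 5:f onto {4:f}
drop 6:b onto floor
drop 7:c onto {2:c}
drop 8:c onto {7:c}
drop 9:a onto {8:c}
ground layer = {0:f, 2:c, 6:b}
drop-orders for the pieces not yet dropped (sum over which currently-grounded one goes next):
  1 to go: {5} 1  {6} 1  {9} 1
  2 to go: {4,5} 1  {5,6} 2  {5,9} 2  {6,9} 2  {8,9} 1
  3 to go: {3,4,5} 1  {4,5,6} 3  {4,5,9} 3  {5,6,9} 6  {5,8,9} 3  {6,8,9} 3  {7,8,9} 1
  4 to go: {1,3,4,5} 1  {2,7,8,9} 1  {3,4,5,6} 4  {3,4,5,9} 4  {4,5,6,9} 12  {4,5,8,9} 6  {5,6,8,9} 12  {5,7,8,9} 4  {6,7,8,9} 4
  5 to go: {0,1,3,4,5} 1  {1,3,4,5,6} 5  {1,3,4,5,9} 5  {2,5,7,8,9} 5  {2,6,7,8,9} 5  {3,4,5,6,9} 20  {3,4,5,8,9} 10  {4,5,6,8,9} 30  {4,5,7,8,9} 10  {5,6,7,8,9} 20
  6 to go: {0,1,3,4,5,6} 6  {0,1,3,4,5,9} 6  {1,3,4,5,6,9} 30  {1,3,4,5,8,9} 15  {2,4,5,7,8,9} 15  {2,5,6,7,8,9} 30  {3,4,5,6,8,9} 60  {3,4,5,7,8,9} 20  {4,5,6,7,8,9} 60
  7 to go: {0,1,3,4,5,6,9} 42  {0,1,3,4,5,8,9} 21  {1,3,4,5,6,8,9} 105  {1,3,4,5,7,8,9} 35  {2,3,4,5,7,8,9} 35  {2,4,5,6,7,8,9} 105  {3,4,5,6,7,8,9} 140
  8 to go: {0,1,3,4,5,6,8,9} 168  {0,1,3,4,5,7,8,9} 56  {1,2,3,4,5,7,8,9} 70  {1,3,4,5,6,7,8,9} 280  {2,3,4,5,6,7,8,9} 280
  if 0:f drops first: 630 orders
  if 2:c drops first: 504 orders
  if 6:b drops first: 126 orders
heap linearizations: 1260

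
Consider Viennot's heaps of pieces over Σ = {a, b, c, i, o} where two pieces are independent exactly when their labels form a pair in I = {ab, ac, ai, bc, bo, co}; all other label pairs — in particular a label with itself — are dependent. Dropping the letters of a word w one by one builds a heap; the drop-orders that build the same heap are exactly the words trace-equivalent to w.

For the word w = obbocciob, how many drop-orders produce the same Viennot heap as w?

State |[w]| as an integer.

180

piece 0:o — minimal
piece 1:b — minimal
piece 2:b rests on {1:b}
piece 3:o rests on {0:o}
piece 4:c — minimal
piece 5:c rests on {4:c}
piece 6:i rests on {2:b, 3:o, 5:c}
piece 7:o rests on {6:i}
piece 8:b rests on {6:i}
minimal pieces: {0:o, 1:b, 4:c}
ways to finish when only these pieces remain (= sum over removing one remaining piece with nothing left below it):
  1 left: {7}→1  {8}→1
  2 left: {7,8}→2
  3 left: {6,7,8}→2
  4 left: {2,6,7,8}→2  {3,6,7,8}→2  {5,6,7,8}→2
  5 left: {0,3,6,7,8}→2  {1,2,6,7,8}→2  {2,3,6,7,8}→4  {2,5,6,7,8}→4  {3,5,6,7,8}→4  {4,5,6,7,8}→2
  6 left: {0,2,3,6,7,8}→6  {0,3,5,6,7,8}→6  {1,2,3,6,7,8}→6  {1,2,5,6,7,8}→6  {2,3,5,6,7,8}→12  {2,4,5,6,7,8}→6  {3,4,5,6,7,8}→6
  7 left: {0,1,2,3,6,7,8}→12  {0,2,3,5,6,7,8}→24  {0,3,4,5,6,7,8}→12  {1,2,3,5,6,7,8}→24  {1,2,4,5,6,7,8}→12  {2,3,4,5,6,7,8}→24
  placing 0:o first → 60 extensions
  placing 1:b first → 60 extensions
  placing 4:c first → 60 extensions
total linear extensions = 180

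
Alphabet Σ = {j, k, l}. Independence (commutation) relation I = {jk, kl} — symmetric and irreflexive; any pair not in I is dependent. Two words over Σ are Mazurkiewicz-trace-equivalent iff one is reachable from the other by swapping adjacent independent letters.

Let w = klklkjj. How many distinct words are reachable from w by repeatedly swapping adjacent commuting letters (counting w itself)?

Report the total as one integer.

#0=k has no predecessor
#1=l has no predecessor
#2=k depends on [0:k]
#3=l depends on [1:l]
#4=k depends on [2:k]
#5=j depends on [3:l]
#6=j depends on [5:j]
sources: [0:k, 1:l]
N(rest) = Σ N(rest − s) over sources s of rest; N(one piece) = 1:
  size 1 → [4]=1  [6]=1
  size 2 → [2,4]=1  [4,6]=2  [5,6]=1
  size 3 → [0,2,4]=1  [2,4,6]=3  [3,5,6]=1  [4,5,6]=3
  size 4 → [0,2,4,6]=4  [1,3,5,6]=1  [2,4,5,6]=6  [3,4,5,6]=4
  size 5 → [0,2,4,5,6]=10  [1,3,4,5,6]=5  [2,3,4,5,6]=10
  first=0(k) contributes 15
  first=1(l) contributes 20
|[w]| = 35

35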